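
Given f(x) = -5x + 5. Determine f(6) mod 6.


f(6) = -25
-25 mod 6 = 5

5


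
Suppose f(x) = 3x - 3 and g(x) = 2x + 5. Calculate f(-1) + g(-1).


f(-1) = -6
g(-1) = 3
Sum = -3

-3


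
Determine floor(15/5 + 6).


15/5 = 3
3 + 6 = 9
floor(9) = 9

9


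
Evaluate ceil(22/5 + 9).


22/5 = 4.4
4.4 + 9 = 13.4
ceil(13.4) = 14

14


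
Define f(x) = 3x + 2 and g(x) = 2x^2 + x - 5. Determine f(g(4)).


g(4) = 31
f(31) = 95

95


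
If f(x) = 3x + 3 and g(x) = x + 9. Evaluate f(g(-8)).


g(-8) = 1
f(1) = 6

6


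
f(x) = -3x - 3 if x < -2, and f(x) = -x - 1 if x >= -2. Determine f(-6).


15


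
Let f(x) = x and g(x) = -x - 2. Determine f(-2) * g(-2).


f(-2) = -2
g(-2) = 0
Product = 0

0


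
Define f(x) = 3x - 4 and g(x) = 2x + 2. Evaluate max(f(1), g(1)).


f(1) = -1
g(1) = 4
max = 4

4


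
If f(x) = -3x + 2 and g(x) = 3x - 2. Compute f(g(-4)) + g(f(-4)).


f(g(-4)) = 44
g(f(-4)) = 40
Sum = 84

84


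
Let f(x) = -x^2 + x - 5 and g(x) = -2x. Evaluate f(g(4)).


g(4) = -8
f(-8) = (-1)*(-8)^2 + 1*(-8) - 5 = -77

-77


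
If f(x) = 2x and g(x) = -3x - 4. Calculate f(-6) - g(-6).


f(-6) = -12
g(-6) = 14
Difference = -26

-26


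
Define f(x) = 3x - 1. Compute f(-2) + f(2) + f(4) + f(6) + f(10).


f(-2) = -7
f(2) = 5
f(4) = 11
f(6) = 17
f(10) = 29
Sum = 55

55


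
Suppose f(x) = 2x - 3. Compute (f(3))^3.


f(3) = 3
(3)^3 = 27

27


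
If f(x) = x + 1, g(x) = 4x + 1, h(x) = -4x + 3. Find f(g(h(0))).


h(0) = 3
g(3) = 13
f(13) = 14

14


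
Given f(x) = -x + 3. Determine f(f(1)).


f(1) = 2
f(2) = 1

1


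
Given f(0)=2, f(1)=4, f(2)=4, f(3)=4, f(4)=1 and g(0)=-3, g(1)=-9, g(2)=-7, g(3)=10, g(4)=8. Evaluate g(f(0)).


-7


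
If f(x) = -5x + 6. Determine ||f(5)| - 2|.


f(5) = -19
|-19| = 19
|19 - 2| = 17

17


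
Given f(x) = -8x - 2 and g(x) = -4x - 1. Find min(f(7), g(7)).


f(7) = -58
g(7) = -29
min = -58

-58


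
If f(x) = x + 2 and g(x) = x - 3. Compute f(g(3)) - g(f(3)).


f(g(3)) = 2
g(f(3)) = 2
Difference = 0

0


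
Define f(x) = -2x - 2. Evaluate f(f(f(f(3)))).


58


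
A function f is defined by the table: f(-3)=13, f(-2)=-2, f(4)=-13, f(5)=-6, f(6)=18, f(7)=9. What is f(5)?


Reading from the table at x = 5

-6


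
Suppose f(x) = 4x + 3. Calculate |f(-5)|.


f(-5) = -17
|-17| = 17

17


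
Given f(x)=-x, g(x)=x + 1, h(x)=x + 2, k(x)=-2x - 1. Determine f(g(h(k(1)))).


k(1) = -3
h(-3) = -1
g(-1) = 0
f(0) = 0

0


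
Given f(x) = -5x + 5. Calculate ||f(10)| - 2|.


f(10) = -45
|-45| = 45
|45 - 2| = 43

43


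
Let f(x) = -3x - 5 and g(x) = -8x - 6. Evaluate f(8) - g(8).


41


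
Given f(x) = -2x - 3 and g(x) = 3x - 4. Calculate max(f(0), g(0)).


f(0) = -3
g(0) = -4
max = -3

-3


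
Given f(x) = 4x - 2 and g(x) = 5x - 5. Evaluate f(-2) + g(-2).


f(-2) = -10
g(-2) = -15
Sum = -25

-25


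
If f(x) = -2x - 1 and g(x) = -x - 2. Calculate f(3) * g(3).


f(3) = -7
g(3) = -5
Product = 35

35


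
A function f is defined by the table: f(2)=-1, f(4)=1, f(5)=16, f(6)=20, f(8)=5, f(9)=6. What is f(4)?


Reading from the table at x = 4

1


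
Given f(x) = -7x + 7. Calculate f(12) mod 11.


f(12) = -77
-77 mod 11 = 0

0


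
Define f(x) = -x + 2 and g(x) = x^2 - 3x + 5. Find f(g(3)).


g(3) = 5
f(5) = -3

-3


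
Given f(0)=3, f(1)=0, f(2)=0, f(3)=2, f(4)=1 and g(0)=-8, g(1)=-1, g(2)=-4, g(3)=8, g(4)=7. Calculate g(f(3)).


f(3) = 2
g(2) = -4

-4


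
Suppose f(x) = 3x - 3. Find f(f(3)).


f(3) = 6
f(6) = 15

15


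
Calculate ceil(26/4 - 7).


26/4 = 6.5
6.5 - 7 = -0.5
ceil(-0.5) = 0

0


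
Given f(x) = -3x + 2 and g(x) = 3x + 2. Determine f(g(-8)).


g(-8) = -22
f(-22) = 68

68


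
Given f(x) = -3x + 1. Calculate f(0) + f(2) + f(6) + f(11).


-53


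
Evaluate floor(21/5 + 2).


6


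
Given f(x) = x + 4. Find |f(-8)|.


f(-8) = -4
|-4| = 4

4


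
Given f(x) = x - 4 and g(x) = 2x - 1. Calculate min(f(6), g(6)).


f(6) = 2
g(6) = 11
min = 2

2


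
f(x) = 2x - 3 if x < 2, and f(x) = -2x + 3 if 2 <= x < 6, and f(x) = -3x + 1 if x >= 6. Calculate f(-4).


-11


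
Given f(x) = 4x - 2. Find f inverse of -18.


Solve 4x - 2 = -18
x = (-18 + 2) / 4 = -4

-4


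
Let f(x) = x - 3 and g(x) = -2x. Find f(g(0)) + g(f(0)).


f(g(0)) = -3
g(f(0)) = 6
Sum = 3

3


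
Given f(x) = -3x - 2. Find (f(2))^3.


-512


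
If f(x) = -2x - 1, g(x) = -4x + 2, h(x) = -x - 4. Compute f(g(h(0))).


h(0) = -4
g(-4) = 18
f(18) = -37

-37


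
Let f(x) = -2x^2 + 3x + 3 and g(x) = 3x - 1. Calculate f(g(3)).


g(3) = 8
f(8) = (-2)*(8)^2 + 3*(8) + 3 = -101

-101


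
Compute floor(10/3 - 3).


10/3 = 3.3333
3.3333 - 3 = 0.3333
floor(0.3333) = 0

0


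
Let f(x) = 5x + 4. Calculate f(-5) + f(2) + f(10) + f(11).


f(-5) = -21
f(2) = 14
f(10) = 54
f(11) = 59
Sum = 106

106


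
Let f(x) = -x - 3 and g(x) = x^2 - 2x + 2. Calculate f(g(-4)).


g(-4) = 26
f(26) = -29

-29


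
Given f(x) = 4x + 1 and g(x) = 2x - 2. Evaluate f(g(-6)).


g(-6) = -14
f(-14) = -55

-55


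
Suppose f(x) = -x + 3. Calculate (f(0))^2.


f(0) = 3
(3)^2 = 9

9


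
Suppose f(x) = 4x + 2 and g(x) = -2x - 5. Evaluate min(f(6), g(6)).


f(6) = 26
g(6) = -17
min = -17

-17


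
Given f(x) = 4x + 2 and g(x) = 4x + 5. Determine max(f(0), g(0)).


f(0) = 2
g(0) = 5
max = 5

5


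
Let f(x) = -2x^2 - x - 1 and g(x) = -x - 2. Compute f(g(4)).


g(4) = -6
f(-6) = (-2)*(-6)^2 - 1*(-6) - 1 = -67

-67


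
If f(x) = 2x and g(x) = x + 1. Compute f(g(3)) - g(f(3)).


f(g(3)) = 8
g(f(3)) = 7
Difference = 1

1


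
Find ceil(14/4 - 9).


-5


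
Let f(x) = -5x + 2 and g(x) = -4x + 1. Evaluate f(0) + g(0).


3


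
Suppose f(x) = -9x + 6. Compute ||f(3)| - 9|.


f(3) = -21
|-21| = 21
|21 - 9| = 12

12


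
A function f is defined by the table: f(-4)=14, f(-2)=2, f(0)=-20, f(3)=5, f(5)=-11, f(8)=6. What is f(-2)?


Reading from the table at x = -2

2


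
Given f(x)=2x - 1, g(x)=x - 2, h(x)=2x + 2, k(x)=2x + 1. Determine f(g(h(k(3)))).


27


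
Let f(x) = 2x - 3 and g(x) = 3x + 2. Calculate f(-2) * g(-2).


f(-2) = -7
g(-2) = -4
Product = 28

28


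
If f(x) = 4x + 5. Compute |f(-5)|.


f(-5) = -15
|-15| = 15

15


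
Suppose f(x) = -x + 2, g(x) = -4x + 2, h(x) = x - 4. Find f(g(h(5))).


4


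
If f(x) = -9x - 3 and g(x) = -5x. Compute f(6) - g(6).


-27


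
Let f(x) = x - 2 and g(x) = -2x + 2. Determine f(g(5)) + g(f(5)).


-14


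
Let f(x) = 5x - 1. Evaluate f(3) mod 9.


f(3) = 14
14 mod 9 = 5

5


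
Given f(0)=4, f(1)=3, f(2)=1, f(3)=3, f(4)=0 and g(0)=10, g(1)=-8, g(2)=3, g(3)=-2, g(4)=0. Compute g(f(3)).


f(3) = 3
g(3) = -2

-2


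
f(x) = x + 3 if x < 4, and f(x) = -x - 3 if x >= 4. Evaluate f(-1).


-1 satisfies x < 4
f(-1) = 2

2


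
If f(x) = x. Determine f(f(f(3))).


f(3) = 3
f(3) = 3
f(3) = 3

3


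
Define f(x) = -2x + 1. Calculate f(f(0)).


f(0) = 1
f(1) = -1

-1


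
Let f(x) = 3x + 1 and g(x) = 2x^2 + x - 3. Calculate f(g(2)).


g(2) = 7
f(7) = 22

22


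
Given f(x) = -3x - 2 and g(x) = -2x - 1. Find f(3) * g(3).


f(3) = -11
g(3) = -7
Product = 77

77


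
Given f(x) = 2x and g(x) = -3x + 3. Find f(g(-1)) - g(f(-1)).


f(g(-1)) = 12
g(f(-1)) = 9
Difference = 3

3


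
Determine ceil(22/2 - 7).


22/2 = 11
11 - 7 = 4
ceil(4) = 4

4


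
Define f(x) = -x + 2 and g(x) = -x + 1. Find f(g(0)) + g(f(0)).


0


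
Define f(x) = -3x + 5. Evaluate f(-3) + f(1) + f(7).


f(-3) = 14
f(1) = 2
f(7) = -16
Sum = 0

0


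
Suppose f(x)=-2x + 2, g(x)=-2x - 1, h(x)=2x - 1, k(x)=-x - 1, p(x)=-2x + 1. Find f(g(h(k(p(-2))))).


p(-2) = 5
k(5) = -6
h(-6) = -13
g(-13) = 25
f(25) = -48

-48


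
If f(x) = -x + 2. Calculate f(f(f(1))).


f(1) = 1
f(1) = 1
f(1) = 1

1


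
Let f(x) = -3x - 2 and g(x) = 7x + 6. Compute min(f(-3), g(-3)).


f(-3) = 7
g(-3) = -15
min = -15

-15


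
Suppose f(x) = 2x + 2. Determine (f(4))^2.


f(4) = 10
(10)^2 = 100

100


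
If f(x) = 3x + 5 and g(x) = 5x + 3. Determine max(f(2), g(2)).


f(2) = 11
g(2) = 13
max = 13

13


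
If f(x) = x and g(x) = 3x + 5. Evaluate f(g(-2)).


g(-2) = -1
f(-1) = -1

-1


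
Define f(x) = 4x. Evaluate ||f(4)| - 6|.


f(4) = 16
|16| = 16
|16 - 6| = 10

10


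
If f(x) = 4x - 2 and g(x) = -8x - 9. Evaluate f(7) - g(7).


f(7) = 26
g(7) = -65
Difference = 91

91


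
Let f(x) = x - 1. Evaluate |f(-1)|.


f(-1) = -2
|-2| = 2

2


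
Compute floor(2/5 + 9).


9


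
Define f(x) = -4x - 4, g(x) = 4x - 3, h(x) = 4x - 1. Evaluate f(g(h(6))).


h(6) = 23
g(23) = 89
f(89) = -360

-360


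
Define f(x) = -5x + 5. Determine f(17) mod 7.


f(17) = -80
-80 mod 7 = 4

4


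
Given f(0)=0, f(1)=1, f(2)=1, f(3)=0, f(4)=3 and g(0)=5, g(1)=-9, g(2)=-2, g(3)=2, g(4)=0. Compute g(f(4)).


f(4) = 3
g(3) = 2

2


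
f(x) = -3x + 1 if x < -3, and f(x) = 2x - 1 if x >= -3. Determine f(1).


1 satisfies x >= -3
f(1) = 1

1


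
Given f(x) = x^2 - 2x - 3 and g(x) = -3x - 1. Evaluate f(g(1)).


g(1) = -4
f(-4) = 1*(-4)^2 - 2*(-4) - 3 = 21

21


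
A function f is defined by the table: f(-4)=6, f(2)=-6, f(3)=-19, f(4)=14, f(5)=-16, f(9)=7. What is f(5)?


Reading from the table at x = 5

-16


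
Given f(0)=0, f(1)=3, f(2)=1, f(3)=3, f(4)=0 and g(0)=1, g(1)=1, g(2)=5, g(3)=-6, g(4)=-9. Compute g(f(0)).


f(0) = 0
g(0) = 1

1


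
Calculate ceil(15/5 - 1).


15/5 = 3
3 - 1 = 2
ceil(2) = 2

2


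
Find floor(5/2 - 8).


5/2 = 2.5
2.5 - 8 = -5.5
floor(-5.5) = -6

-6


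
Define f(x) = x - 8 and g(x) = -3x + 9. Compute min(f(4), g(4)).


f(4) = -4
g(4) = -3
min = -4

-4


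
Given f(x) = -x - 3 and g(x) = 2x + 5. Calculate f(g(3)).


-14


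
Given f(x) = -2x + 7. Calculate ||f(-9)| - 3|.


f(-9) = 25
|25| = 25
|25 - 3| = 22

22


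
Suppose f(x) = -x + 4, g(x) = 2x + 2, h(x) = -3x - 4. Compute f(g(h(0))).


10


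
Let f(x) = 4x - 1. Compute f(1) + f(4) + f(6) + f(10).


f(1) = 3
f(4) = 15
f(6) = 23
f(10) = 39
Sum = 80

80


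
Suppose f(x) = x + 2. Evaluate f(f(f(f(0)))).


f(0) = 2
f(2) = 4
f(4) = 6
f(6) = 8

8


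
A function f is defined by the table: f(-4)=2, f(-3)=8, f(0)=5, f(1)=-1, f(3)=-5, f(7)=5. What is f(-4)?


Reading from the table at x = -4

2


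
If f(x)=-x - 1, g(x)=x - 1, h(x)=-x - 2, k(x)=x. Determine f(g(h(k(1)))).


k(1) = 1
h(1) = -3
g(-3) = -4
f(-4) = 3

3


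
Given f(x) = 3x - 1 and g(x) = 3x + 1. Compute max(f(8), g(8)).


f(8) = 23
g(8) = 25
max = 25

25


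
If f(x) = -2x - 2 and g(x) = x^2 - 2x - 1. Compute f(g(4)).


g(4) = 7
f(7) = -16

-16


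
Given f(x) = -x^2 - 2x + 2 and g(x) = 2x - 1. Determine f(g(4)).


g(4) = 7
f(7) = (-1)*(7)^2 - 2*(7) + 2 = -61

-61


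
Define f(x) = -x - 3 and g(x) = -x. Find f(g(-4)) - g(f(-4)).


f(g(-4)) = -7
g(f(-4)) = -1
Difference = -6

-6


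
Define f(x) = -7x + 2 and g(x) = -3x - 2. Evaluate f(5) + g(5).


f(5) = -33
g(5) = -17
Sum = -50

-50


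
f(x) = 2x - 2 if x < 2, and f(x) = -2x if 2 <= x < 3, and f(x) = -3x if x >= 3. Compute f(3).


3 satisfies x >= 3
f(3) = -9

-9


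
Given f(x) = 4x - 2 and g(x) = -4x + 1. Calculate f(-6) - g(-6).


f(-6) = -26
g(-6) = 25
Difference = -51

-51


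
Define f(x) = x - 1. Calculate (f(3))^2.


4


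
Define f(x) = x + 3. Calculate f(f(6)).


f(6) = 9
f(9) = 12

12


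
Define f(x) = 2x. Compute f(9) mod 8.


2


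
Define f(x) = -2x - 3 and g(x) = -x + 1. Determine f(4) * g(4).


33


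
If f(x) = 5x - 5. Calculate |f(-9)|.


f(-9) = -50
|-50| = 50

50


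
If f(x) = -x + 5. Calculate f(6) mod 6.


f(6) = -1
-1 mod 6 = 5

5


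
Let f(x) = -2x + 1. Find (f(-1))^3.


f(-1) = 3
(3)^3 = 27

27


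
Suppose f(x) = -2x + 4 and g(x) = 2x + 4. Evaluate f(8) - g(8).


f(8) = -12
g(8) = 20
Difference = -32

-32


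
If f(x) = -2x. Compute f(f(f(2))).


f(2) = -4
f(-4) = 8
f(8) = -16

-16


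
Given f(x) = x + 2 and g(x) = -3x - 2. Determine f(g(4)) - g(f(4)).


f(g(4)) = -12
g(f(4)) = -20
Difference = 8

8


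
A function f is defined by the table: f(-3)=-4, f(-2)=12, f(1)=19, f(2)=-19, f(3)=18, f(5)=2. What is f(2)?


Reading from the table at x = 2

-19


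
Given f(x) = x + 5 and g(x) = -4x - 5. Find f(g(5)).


g(5) = -25
f(-25) = -20

-20


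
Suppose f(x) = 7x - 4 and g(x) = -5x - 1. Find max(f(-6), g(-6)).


f(-6) = -46
g(-6) = 29
max = 29

29


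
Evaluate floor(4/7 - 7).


4/7 = 0.5714
0.5714 - 7 = -6.4286
floor(-6.4286) = -7

-7


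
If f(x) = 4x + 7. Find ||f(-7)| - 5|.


f(-7) = -21
|-21| = 21
|21 - 5| = 16

16


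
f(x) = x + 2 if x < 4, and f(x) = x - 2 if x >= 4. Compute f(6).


6 satisfies x >= 4
f(6) = 4

4


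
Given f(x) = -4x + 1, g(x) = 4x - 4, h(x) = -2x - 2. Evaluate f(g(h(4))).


h(4) = -10
g(-10) = -44
f(-44) = 177

177


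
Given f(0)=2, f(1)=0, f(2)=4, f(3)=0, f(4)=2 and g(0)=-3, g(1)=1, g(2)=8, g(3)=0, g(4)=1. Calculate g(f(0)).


f(0) = 2
g(2) = 8

8


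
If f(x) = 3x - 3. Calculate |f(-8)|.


f(-8) = -27
|-27| = 27

27


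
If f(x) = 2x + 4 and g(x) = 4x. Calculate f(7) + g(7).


f(7) = 18
g(7) = 28
Sum = 46

46


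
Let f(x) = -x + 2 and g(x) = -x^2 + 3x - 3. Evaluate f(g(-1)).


g(-1) = -7
f(-7) = 9

9


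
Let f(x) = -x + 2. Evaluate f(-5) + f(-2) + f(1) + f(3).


f(-5) = 7
f(-2) = 4
f(1) = 1
f(3) = -1
Sum = 11

11


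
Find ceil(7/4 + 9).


7/4 = 1.75
1.75 + 9 = 10.75
ceil(10.75) = 11

11


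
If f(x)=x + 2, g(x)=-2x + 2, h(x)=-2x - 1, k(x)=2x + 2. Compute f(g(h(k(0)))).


k(0) = 2
h(2) = -5
g(-5) = 12
f(12) = 14

14


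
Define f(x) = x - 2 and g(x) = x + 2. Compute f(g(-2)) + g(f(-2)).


f(g(-2)) = -2
g(f(-2)) = -2
Sum = -4

-4


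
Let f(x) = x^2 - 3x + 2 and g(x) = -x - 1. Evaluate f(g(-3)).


0


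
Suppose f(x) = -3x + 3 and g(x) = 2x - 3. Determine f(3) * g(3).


f(3) = -6
g(3) = 3
Product = -18

-18


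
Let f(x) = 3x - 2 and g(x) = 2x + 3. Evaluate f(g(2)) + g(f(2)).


30


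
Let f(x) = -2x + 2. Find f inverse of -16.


9


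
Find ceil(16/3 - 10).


16/3 = 5.3333
5.3333 - 10 = -4.6667
ceil(-4.6667) = -4

-4


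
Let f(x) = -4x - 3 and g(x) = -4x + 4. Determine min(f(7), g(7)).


f(7) = -31
g(7) = -24
min = -31

-31


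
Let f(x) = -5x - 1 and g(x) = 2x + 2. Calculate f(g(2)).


g(2) = 6
f(6) = -31

-31


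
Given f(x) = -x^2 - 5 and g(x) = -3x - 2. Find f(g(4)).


g(4) = -14
f(-14) = (-1)*(-14)^2 - 5 = -201

-201


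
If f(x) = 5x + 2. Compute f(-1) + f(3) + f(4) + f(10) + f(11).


145


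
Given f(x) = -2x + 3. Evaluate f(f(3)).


f(3) = -3
f(-3) = 9

9


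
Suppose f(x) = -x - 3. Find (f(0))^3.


-27


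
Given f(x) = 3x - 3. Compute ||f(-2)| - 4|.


f(-2) = -9
|-9| = 9
|9 - 4| = 5

5


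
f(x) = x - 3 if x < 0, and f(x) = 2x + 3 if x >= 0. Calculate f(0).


0 satisfies x >= 0
f(0) = 3

3


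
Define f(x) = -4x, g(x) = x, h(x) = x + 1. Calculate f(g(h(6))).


-28


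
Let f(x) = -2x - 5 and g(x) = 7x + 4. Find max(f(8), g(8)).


60


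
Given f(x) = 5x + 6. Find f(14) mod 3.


f(14) = 76
76 mod 3 = 1

1


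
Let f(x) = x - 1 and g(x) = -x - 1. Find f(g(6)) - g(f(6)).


f(g(6)) = -8
g(f(6)) = -6
Difference = -2

-2


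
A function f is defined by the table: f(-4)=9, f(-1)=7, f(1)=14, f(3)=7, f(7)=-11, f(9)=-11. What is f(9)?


Reading from the table at x = 9

-11


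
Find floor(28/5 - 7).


28/5 = 5.6
5.6 - 7 = -1.4
floor(-1.4) = -2

-2


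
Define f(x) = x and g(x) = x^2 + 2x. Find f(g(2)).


g(2) = 8
f(8) = 8

8


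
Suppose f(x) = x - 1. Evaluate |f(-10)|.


f(-10) = -11
|-11| = 11

11


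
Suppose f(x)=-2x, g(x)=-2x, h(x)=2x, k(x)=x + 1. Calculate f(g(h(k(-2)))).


k(-2) = -1
h(-1) = -2
g(-2) = 4
f(4) = -8

-8


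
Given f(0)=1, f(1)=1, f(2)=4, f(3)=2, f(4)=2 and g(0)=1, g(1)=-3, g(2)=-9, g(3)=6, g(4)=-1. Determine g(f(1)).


-3


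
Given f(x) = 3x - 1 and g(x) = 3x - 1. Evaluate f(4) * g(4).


121


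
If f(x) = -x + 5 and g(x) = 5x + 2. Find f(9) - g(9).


f(9) = -4
g(9) = 47
Difference = -51

-51


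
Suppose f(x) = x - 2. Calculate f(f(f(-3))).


-9


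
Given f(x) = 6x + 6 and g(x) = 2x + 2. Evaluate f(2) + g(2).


f(2) = 18
g(2) = 6
Sum = 24

24


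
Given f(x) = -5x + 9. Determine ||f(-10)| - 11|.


f(-10) = 59
|59| = 59
|59 - 11| = 48

48


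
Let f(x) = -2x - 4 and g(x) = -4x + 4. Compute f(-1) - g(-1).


-10


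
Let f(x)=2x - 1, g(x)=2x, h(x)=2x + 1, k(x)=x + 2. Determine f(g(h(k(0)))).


19


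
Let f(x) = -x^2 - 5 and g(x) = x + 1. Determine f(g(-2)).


g(-2) = -1
f(-1) = (-1)*(-1)^2 - 5 = -6

-6


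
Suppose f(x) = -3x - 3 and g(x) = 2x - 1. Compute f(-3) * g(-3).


f(-3) = 6
g(-3) = -7
Product = -42

-42


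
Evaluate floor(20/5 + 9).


20/5 = 4
4 + 9 = 13
floor(13) = 13

13


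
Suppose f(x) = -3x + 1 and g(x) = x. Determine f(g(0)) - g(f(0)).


f(g(0)) = 1
g(f(0)) = 1
Difference = 0

0


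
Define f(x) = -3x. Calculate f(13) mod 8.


1


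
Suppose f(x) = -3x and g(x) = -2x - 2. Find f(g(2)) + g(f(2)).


f(g(2)) = 18
g(f(2)) = 10
Sum = 28

28


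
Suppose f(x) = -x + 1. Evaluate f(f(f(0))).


f(0) = 1
f(1) = 0
f(0) = 1

1


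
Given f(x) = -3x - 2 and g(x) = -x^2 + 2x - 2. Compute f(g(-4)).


g(-4) = -26
f(-26) = 76

76


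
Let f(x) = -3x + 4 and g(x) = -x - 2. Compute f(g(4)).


22


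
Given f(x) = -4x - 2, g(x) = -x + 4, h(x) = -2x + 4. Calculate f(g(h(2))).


h(2) = 0
g(0) = 4
f(4) = -18

-18


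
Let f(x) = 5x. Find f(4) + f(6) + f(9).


95


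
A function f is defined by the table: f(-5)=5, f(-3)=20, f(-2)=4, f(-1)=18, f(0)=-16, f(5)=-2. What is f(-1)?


Reading from the table at x = -1

18


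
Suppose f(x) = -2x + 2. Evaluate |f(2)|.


f(2) = -2
|-2| = 2

2


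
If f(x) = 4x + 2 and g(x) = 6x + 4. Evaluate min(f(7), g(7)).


f(7) = 30
g(7) = 46
min = 30

30


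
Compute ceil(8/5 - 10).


8/5 = 1.6
1.6 - 10 = -8.4
ceil(-8.4) = -8

-8


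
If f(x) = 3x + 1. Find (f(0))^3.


f(0) = 1
(1)^3 = 1

1


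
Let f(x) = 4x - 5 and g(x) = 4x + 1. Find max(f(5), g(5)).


f(5) = 15
g(5) = 21
max = 21

21


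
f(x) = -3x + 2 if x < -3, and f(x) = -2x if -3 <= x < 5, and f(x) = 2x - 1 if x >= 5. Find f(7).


7 satisfies x >= 5
f(7) = 13

13


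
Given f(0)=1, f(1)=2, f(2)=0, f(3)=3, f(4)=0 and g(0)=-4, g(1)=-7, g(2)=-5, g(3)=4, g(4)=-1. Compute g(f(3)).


4


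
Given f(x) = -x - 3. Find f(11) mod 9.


f(11) = -14
-14 mod 9 = 4

4


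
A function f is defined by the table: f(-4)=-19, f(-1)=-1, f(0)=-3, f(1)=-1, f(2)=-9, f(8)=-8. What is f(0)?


Reading from the table at x = 0

-3


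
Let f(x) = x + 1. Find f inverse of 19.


18


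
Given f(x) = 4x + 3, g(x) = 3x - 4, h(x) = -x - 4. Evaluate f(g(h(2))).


h(2) = -6
g(-6) = -22
f(-22) = -85

-85


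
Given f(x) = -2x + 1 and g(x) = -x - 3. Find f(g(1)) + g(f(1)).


f(g(1)) = 9
g(f(1)) = -2
Sum = 7

7


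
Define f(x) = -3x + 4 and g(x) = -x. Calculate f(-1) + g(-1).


f(-1) = 7
g(-1) = 1
Sum = 8

8


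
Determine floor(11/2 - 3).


11/2 = 5.5
5.5 - 3 = 2.5
floor(2.5) = 2

2


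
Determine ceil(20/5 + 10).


14


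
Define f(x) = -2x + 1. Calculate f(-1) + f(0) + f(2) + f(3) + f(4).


f(-1) = 3
f(0) = 1
f(2) = -3
f(3) = -5
f(4) = -7
Sum = -11

-11


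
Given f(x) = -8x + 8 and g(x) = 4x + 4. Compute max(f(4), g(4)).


20


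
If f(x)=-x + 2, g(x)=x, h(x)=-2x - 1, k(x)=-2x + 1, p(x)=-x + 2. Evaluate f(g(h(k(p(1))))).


1


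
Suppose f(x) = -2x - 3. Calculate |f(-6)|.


f(-6) = 9
|9| = 9

9


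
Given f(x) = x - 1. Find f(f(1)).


f(1) = 0
f(0) = -1

-1


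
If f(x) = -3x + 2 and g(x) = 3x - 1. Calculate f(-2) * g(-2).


f(-2) = 8
g(-2) = -7
Product = -56

-56


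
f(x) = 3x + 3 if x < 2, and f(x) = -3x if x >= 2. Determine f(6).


-18


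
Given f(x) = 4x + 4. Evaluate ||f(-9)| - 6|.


f(-9) = -32
|-32| = 32
|32 - 6| = 26

26


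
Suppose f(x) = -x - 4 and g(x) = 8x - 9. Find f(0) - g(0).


5


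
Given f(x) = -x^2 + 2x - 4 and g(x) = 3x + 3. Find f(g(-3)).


g(-3) = -6
f(-6) = (-1)*(-6)^2 + 2*(-6) - 4 = -52

-52


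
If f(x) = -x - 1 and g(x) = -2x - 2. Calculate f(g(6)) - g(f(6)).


f(g(6)) = 13
g(f(6)) = 12
Difference = 1

1


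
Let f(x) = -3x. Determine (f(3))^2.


f(3) = -9
(-9)^2 = 81

81


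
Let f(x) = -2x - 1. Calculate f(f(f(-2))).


f(-2) = 3
f(3) = -7
f(-7) = 13

13


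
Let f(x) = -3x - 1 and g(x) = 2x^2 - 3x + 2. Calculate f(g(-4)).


-139


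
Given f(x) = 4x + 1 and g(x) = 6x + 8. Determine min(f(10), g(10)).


f(10) = 41
g(10) = 68
min = 41

41


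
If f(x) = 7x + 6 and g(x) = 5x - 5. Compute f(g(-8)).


g(-8) = -45
f(-45) = -309

-309


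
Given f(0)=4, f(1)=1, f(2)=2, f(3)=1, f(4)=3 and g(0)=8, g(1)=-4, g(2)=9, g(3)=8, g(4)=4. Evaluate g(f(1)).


-4


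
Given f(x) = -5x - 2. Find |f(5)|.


27


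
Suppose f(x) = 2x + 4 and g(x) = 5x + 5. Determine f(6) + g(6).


51


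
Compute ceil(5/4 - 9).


5/4 = 1.25
1.25 - 9 = -7.75
ceil(-7.75) = -7

-7


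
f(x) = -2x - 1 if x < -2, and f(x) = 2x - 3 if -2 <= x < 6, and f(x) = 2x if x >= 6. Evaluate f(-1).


-1 satisfies -2 <= x < 6
f(-1) = -5

-5


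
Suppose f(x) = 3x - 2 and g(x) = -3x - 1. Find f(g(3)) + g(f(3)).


-54


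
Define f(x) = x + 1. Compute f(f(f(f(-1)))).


f(-1) = 0
f(0) = 1
f(1) = 2
f(2) = 3

3


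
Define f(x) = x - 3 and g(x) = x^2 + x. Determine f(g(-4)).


g(-4) = 12
f(12) = 9

9


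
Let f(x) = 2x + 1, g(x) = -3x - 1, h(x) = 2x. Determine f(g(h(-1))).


h(-1) = -2
g(-2) = 5
f(5) = 11

11


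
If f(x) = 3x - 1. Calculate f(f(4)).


32


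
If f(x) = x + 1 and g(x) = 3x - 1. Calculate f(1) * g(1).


4


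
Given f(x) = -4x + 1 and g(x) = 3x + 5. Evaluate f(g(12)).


-163


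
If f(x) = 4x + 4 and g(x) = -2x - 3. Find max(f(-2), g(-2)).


f(-2) = -4
g(-2) = 1
max = 1

1


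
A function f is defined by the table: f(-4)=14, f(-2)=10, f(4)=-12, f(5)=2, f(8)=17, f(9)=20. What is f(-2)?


Reading from the table at x = -2

10


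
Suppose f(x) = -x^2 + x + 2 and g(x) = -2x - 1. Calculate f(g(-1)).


g(-1) = 1
f(1) = (-1)*(1)^2 + 1*(1) + 2 = 2

2


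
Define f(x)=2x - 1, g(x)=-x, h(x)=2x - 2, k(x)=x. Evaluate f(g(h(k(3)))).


k(3) = 3
h(3) = 4
g(4) = -4
f(-4) = -9

-9


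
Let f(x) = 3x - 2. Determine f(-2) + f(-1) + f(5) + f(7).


f(-2) = -8
f(-1) = -5
f(5) = 13
f(7) = 19
Sum = 19

19


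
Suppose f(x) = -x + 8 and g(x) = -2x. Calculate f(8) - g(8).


f(8) = 0
g(8) = -16
Difference = 16

16


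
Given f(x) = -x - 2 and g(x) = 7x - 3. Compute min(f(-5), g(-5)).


f(-5) = 3
g(-5) = -38
min = -38

-38


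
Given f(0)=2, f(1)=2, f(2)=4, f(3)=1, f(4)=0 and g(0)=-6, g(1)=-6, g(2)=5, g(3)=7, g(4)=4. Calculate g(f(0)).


5


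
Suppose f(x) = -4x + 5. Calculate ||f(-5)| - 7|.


f(-5) = 25
|25| = 25
|25 - 7| = 18

18


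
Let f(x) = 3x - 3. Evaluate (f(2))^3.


f(2) = 3
(3)^3 = 27

27


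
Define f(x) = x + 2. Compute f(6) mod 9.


f(6) = 8
8 mod 9 = 8

8


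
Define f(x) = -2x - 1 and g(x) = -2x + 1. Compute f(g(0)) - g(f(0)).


f(g(0)) = -3
g(f(0)) = 3
Difference = -6

-6


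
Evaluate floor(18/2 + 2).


18/2 = 9
9 + 2 = 11
floor(11) = 11

11


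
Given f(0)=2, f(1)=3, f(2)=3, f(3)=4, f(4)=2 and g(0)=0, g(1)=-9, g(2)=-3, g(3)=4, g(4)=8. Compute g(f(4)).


f(4) = 2
g(2) = -3

-3


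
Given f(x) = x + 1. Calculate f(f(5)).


f(5) = 6
f(6) = 7

7


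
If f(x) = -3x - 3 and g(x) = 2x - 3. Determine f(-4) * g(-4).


f(-4) = 9
g(-4) = -11
Product = -99

-99


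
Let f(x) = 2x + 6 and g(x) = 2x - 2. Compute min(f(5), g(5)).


f(5) = 16
g(5) = 8
min = 8

8


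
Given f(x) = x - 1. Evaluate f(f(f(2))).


f(2) = 1
f(1) = 0
f(0) = -1

-1


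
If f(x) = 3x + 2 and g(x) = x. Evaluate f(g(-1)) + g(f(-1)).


f(g(-1)) = -1
g(f(-1)) = -1
Sum = -2

-2


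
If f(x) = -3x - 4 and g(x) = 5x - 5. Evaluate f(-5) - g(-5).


f(-5) = 11
g(-5) = -30
Difference = 41

41


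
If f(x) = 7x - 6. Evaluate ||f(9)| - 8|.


f(9) = 57
|57| = 57
|57 - 8| = 49

49


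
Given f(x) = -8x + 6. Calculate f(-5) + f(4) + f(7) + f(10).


-104


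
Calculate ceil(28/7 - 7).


28/7 = 4
4 - 7 = -3
ceil(-3) = -3

-3


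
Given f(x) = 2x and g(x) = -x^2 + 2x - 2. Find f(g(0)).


-4


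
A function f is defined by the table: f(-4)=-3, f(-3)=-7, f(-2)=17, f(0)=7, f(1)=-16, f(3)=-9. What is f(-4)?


-3


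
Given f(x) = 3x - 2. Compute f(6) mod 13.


3


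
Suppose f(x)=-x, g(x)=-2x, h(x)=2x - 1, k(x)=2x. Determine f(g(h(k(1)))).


k(1) = 2
h(2) = 3
g(3) = -6
f(-6) = 6

6


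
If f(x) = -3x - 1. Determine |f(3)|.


f(3) = -10
|-10| = 10

10


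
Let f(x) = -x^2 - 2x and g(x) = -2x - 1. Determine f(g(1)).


g(1) = -3
f(-3) = (-1)*(-3)^2 - 2*(-3) = -3

-3


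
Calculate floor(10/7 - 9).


10/7 = 1.4286
1.4286 - 9 = -7.5714
floor(-7.5714) = -8

-8


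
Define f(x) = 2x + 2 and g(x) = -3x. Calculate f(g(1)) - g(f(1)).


f(g(1)) = -4
g(f(1)) = -12
Difference = 8

8


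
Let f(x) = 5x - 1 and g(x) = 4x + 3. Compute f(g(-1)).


g(-1) = -1
f(-1) = -6

-6


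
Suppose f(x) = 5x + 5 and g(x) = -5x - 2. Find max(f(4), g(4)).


f(4) = 25
g(4) = -22
max = 25

25


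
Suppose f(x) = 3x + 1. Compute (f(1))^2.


16


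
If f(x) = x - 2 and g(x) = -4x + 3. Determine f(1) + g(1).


f(1) = -1
g(1) = -1
Sum = -2

-2


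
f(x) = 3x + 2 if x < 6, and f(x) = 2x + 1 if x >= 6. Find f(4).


4 satisfies x < 6
f(4) = 14

14


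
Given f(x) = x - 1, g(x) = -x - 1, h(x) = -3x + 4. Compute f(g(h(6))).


h(6) = -14
g(-14) = 13
f(13) = 12

12


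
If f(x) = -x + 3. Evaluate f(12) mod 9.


0


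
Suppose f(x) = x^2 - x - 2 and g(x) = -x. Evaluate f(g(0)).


g(0) = 0
f(0) = 1*(0)^2 - 1*(0) - 2 = -2

-2


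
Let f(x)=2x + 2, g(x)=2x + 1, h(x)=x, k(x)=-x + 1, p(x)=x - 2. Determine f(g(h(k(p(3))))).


p(3) = 1
k(1) = 0
h(0) = 0
g(0) = 1
f(1) = 4

4


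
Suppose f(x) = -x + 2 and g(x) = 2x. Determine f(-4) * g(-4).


f(-4) = 6
g(-4) = -8
Product = -48

-48


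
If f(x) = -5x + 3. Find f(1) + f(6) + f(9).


f(1) = -2
f(6) = -27
f(9) = -42
Sum = -71

-71


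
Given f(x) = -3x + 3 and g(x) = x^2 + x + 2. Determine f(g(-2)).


g(-2) = 4
f(4) = -9

-9


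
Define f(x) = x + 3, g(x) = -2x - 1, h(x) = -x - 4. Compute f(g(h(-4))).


h(-4) = 0
g(0) = -1
f(-1) = 2

2


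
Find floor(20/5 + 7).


20/5 = 4
4 + 7 = 11
floor(11) = 11

11


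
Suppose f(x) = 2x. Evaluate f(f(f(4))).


f(4) = 8
f(8) = 16
f(16) = 32

32


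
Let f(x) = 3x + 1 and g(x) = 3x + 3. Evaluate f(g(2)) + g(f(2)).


52


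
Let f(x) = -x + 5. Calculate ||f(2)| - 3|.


f(2) = 3
|3| = 3
|3 - 3| = 0

0


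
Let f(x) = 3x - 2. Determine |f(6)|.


16


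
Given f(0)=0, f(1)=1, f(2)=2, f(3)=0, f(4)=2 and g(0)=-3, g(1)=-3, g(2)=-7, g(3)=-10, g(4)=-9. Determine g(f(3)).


f(3) = 0
g(0) = -3

-3


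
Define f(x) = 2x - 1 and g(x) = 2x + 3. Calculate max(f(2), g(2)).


f(2) = 3
g(2) = 7
max = 7

7


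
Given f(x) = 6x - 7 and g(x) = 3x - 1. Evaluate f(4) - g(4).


6


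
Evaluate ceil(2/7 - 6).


-5


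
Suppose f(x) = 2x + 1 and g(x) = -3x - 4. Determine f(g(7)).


g(7) = -25
f(-25) = -49

-49


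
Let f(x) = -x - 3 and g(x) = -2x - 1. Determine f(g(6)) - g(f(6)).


-7


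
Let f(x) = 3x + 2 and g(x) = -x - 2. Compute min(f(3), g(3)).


f(3) = 11
g(3) = -5
min = -5

-5


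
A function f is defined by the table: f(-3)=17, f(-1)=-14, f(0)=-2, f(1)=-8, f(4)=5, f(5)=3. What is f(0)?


Reading from the table at x = 0

-2


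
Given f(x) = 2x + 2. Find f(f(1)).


f(1) = 4
f(4) = 10

10


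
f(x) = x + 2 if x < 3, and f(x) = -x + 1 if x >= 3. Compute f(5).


5 satisfies x >= 3
f(5) = -4

-4


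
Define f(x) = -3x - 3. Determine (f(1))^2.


f(1) = -6
(-6)^2 = 36

36


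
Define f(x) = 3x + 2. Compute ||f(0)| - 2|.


f(0) = 2
|2| = 2
|2 - 2| = 0

0


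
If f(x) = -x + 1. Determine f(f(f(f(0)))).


0


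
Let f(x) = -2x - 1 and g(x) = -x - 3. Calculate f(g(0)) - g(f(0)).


f(g(0)) = 5
g(f(0)) = -2
Difference = 7

7


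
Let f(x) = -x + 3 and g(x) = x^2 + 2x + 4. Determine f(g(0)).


g(0) = 4
f(4) = -1

-1


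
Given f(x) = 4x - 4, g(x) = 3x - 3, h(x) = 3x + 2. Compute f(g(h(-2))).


h(-2) = -4
g(-4) = -15
f(-15) = -64

-64


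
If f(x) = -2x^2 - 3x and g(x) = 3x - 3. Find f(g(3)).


g(3) = 6
f(6) = (-2)*(6)^2 - 3*(6) = -90

-90


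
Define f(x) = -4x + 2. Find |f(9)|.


f(9) = -34
|-34| = 34

34


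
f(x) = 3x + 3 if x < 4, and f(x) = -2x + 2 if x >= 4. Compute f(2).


2 satisfies x < 4
f(2) = 9

9


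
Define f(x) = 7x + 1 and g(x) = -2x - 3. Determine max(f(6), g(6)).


f(6) = 43
g(6) = -15
max = 43

43


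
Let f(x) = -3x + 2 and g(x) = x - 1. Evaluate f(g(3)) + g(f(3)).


f(g(3)) = -4
g(f(3)) = -8
Sum = -12

-12


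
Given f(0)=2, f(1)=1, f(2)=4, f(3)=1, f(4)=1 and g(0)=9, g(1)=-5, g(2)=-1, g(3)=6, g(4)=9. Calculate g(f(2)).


f(2) = 4
g(4) = 9

9


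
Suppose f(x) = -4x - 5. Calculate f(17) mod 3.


f(17) = -73
-73 mod 3 = 2

2


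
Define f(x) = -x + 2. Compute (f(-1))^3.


27


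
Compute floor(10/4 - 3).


10/4 = 2.5
2.5 - 3 = -0.5
floor(-0.5) = -1

-1


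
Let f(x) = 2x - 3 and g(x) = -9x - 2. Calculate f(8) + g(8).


f(8) = 13
g(8) = -74
Sum = -61

-61


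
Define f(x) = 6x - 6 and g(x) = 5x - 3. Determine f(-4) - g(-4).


f(-4) = -30
g(-4) = -23
Difference = -7

-7


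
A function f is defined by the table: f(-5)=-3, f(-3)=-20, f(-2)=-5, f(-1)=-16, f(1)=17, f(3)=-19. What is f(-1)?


Reading from the table at x = -1

-16


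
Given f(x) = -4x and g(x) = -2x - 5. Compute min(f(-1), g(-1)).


f(-1) = 4
g(-1) = -3
min = -3

-3


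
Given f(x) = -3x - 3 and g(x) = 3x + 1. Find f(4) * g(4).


f(4) = -15
g(4) = 13
Product = -195

-195


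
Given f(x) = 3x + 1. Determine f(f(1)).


f(1) = 4
f(4) = 13

13


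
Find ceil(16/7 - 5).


-2


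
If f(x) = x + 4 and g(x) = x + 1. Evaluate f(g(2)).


g(2) = 3
f(3) = 7

7


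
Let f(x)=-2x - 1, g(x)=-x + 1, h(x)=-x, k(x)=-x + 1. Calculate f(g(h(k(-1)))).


k(-1) = 2
h(2) = -2
g(-2) = 3
f(3) = -7

-7


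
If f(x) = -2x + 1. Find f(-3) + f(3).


f(-3) = 7
f(3) = -5
Sum = 2

2


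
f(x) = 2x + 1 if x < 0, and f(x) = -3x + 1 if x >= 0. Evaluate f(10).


10 satisfies x >= 0
f(10) = -29

-29


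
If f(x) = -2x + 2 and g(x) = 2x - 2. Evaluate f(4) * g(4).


f(4) = -6
g(4) = 6
Product = -36

-36


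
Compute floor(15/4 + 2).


15/4 = 3.75
3.75 + 2 = 5.75
floor(5.75) = 5

5


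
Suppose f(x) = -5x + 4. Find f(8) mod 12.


f(8) = -36
-36 mod 12 = 0

0


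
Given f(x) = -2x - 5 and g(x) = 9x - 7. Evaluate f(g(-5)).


g(-5) = -52
f(-52) = 99

99


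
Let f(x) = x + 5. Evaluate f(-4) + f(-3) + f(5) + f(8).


f(-4) = 1
f(-3) = 2
f(5) = 10
f(8) = 13
Sum = 26

26


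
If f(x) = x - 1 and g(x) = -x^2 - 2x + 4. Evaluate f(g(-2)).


g(-2) = 4
f(4) = 3

3


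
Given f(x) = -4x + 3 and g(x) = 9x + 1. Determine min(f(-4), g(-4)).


f(-4) = 19
g(-4) = -35
min = -35

-35


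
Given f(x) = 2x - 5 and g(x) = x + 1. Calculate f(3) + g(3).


f(3) = 1
g(3) = 4
Sum = 5

5


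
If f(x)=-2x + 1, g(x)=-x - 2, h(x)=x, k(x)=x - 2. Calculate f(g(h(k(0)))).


k(0) = -2
h(-2) = -2
g(-2) = 0
f(0) = 1

1


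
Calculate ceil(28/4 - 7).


28/4 = 7
7 - 7 = 0
ceil(0) = 0

0


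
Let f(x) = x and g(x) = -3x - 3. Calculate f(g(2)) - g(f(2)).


f(g(2)) = -9
g(f(2)) = -9
Difference = 0

0


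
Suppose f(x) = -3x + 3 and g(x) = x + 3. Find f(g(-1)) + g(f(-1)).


f(g(-1)) = -3
g(f(-1)) = 9
Sum = 6

6


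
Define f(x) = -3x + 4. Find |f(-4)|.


16


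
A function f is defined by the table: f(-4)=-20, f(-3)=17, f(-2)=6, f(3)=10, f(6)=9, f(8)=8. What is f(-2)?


Reading from the table at x = -2

6


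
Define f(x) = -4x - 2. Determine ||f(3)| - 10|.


f(3) = -14
|-14| = 14
|14 - 10| = 4

4


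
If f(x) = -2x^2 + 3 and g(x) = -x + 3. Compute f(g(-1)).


g(-1) = 4
f(4) = (-2)*(4)^2 + 3 = -29

-29


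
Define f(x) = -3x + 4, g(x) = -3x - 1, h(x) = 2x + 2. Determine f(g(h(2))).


h(2) = 6
g(6) = -19
f(-19) = 61

61


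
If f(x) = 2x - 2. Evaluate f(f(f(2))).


f(2) = 2
f(2) = 2
f(2) = 2

2


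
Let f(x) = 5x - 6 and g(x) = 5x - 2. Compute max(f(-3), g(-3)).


f(-3) = -21
g(-3) = -17
max = -17

-17


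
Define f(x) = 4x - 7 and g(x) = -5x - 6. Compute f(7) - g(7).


62


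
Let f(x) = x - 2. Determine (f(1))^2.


f(1) = -1
(-1)^2 = 1

1


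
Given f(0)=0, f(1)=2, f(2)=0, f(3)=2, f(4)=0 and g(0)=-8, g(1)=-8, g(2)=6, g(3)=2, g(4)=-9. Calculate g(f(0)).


f(0) = 0
g(0) = -8

-8


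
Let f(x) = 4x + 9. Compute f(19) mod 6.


f(19) = 85
85 mod 6 = 1

1


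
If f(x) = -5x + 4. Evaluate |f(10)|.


f(10) = -46
|-46| = 46

46


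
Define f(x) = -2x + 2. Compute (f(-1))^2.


f(-1) = 4
(4)^2 = 16

16


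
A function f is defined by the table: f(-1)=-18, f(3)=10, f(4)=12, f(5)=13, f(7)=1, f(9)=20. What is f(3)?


10


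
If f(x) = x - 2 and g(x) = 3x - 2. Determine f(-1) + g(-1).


f(-1) = -3
g(-1) = -5
Sum = -8

-8


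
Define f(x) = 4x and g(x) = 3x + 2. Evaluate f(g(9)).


g(9) = 29
f(29) = 116

116


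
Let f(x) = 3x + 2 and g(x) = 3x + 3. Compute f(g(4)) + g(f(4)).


f(g(4)) = 47
g(f(4)) = 45
Sum = 92

92


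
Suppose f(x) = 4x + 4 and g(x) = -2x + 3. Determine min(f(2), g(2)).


f(2) = 12
g(2) = -1
min = -1

-1


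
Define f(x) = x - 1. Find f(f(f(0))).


f(0) = -1
f(-1) = -2
f(-2) = -3

-3


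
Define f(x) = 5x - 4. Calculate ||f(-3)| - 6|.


f(-3) = -19
|-19| = 19
|19 - 6| = 13

13


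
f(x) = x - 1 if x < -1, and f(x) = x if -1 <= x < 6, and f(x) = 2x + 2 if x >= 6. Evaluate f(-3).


-3 satisfies x < -1
f(-3) = -4

-4


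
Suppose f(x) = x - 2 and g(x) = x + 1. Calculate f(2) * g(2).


f(2) = 0
g(2) = 3
Product = 0

0


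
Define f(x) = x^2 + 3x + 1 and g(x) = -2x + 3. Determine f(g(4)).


g(4) = -5
f(-5) = 1*(-5)^2 + 3*(-5) + 1 = 11

11


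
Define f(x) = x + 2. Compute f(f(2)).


f(2) = 4
f(4) = 6

6


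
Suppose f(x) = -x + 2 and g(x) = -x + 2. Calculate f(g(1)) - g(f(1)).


f(g(1)) = 1
g(f(1)) = 1
Difference = 0

0


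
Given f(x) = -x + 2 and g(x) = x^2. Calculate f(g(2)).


g(2) = 4
f(4) = -2

-2


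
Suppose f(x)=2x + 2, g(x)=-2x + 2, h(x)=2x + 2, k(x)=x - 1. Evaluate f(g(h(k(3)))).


-18


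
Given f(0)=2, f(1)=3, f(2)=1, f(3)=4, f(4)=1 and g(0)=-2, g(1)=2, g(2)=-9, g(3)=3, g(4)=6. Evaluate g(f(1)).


f(1) = 3
g(3) = 3

3


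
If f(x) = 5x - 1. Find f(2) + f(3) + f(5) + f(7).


f(2) = 9
f(3) = 14
f(5) = 24
f(7) = 34
Sum = 81

81


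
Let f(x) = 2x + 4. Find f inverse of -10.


Solve 2x + 4 = -10
x = (-10 - 4) / 2 = -7

-7


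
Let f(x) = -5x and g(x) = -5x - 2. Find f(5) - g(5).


f(5) = -25
g(5) = -27
Difference = 2

2


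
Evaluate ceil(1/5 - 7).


1/5 = 0.2
0.2 - 7 = -6.8
ceil(-6.8) = -6

-6


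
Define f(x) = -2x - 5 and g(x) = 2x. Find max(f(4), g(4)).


f(4) = -13
g(4) = 8
max = 8

8


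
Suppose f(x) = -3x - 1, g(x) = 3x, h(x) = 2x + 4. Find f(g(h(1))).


h(1) = 6
g(6) = 18
f(18) = -55

-55


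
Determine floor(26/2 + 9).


26/2 = 13
13 + 9 = 22
floor(22) = 22

22


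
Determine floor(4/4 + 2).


4/4 = 1
1 + 2 = 3
floor(3) = 3

3


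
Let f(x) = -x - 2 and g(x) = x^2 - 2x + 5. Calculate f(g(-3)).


g(-3) = 20
f(20) = -22

-22


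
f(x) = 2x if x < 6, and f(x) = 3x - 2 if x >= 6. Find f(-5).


-5 satisfies x < 6
f(-5) = -10

-10


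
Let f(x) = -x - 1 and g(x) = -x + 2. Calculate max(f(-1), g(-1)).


f(-1) = 0
g(-1) = 3
max = 3

3


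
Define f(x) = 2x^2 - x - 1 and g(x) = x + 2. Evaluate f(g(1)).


g(1) = 3
f(3) = 2*(3)^2 - 1*(3) - 1 = 14

14


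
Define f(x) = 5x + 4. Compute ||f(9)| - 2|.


f(9) = 49
|49| = 49
|49 - 2| = 47

47


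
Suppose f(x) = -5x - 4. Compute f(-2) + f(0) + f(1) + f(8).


-51


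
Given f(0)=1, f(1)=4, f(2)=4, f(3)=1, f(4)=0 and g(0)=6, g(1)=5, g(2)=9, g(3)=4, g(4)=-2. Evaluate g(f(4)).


f(4) = 0
g(0) = 6

6


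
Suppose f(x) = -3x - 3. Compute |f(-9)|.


f(-9) = 24
|24| = 24

24


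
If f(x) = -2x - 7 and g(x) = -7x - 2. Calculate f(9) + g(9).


f(9) = -25
g(9) = -65
Sum = -90

-90


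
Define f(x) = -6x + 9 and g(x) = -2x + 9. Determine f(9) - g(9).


f(9) = -45
g(9) = -9
Difference = -36

-36


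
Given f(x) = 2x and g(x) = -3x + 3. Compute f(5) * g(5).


f(5) = 10
g(5) = -12
Product = -120

-120


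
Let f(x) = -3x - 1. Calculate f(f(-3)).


f(-3) = 8
f(8) = -25

-25


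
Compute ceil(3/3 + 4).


3/3 = 1
1 + 4 = 5
ceil(5) = 5

5


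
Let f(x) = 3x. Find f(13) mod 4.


f(13) = 39
39 mod 4 = 3

3


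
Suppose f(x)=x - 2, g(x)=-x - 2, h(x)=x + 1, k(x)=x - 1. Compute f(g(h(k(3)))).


k(3) = 2
h(2) = 3
g(3) = -5
f(-5) = -7

-7


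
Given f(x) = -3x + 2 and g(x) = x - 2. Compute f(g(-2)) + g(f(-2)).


f(g(-2)) = 14
g(f(-2)) = 6
Sum = 20

20


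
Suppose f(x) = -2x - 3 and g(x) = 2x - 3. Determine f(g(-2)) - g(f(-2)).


f(g(-2)) = 11
g(f(-2)) = -1
Difference = 12

12


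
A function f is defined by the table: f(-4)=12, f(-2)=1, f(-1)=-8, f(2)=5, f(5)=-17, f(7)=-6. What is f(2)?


5


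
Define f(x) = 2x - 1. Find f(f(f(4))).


f(4) = 7
f(7) = 13
f(13) = 25

25


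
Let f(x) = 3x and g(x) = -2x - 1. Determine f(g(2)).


g(2) = -5
f(-5) = -15

-15


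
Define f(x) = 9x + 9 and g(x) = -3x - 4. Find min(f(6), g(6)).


-22


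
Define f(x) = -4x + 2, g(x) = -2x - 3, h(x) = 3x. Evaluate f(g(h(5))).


h(5) = 15
g(15) = -33
f(-33) = 134

134


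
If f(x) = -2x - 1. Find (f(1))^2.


f(1) = -3
(-3)^2 = 9

9


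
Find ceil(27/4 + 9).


27/4 = 6.75
6.75 + 9 = 15.75
ceil(15.75) = 16

16


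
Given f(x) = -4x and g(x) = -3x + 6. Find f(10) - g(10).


-16


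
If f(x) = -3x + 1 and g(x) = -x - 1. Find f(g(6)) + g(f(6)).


f(g(6)) = 22
g(f(6)) = 16
Sum = 38

38
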